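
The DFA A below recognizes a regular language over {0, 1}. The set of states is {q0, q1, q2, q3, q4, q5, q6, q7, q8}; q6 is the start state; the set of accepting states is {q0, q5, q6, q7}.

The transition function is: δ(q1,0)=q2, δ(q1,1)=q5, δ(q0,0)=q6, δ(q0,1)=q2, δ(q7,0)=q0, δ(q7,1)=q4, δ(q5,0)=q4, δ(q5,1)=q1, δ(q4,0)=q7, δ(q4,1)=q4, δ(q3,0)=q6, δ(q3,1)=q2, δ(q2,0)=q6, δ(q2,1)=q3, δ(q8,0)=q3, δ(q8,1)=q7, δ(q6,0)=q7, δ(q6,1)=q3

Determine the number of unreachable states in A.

3

No path from q6 leads to q1, q5, q8; the other 6 states are all reachable.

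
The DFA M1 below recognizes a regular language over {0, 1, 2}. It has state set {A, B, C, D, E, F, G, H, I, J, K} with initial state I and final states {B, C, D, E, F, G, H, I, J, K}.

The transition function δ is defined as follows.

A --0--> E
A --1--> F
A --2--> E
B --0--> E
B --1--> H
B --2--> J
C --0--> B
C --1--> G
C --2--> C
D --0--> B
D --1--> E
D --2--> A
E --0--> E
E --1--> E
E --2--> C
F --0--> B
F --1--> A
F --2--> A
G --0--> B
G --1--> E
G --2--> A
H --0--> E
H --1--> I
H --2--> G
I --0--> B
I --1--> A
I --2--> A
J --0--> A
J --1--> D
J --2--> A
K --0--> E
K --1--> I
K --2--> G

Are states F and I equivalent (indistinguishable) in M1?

Yes

First remove the unreachable states {K}; 10 states remain.
P0 = {B,C,D,E,F,G,H,I,J} | {A}.
On input 0, block {B,C,D,E,F,G,H,I,J} splits into {B,C,D,E,F,G,H,I} and {J}.
Refine {B,C,D,E,F,G,H,I} on symbol 1: members go to different blocks, giving {B,C,D,E,G,H} and {F,I}.
On input 1, block {B,C,D,E,G,H} splits into {B,C,D,E,G} and {H}.
On input 1, block {B,C,D,E,G} splits into {C,D,E,G} and {B}.
Refine {C,D,E,G} on symbol 0: members go to different blocks, giving {C,D,G} and {E}.
Split {C,D,G} by δ(·,1) → {D,G} and {C}.
No further refinement is possible. Final partition (8 blocks): {D,G} | {A} | {J} | {F,I} | {H} | {B} | {E} | {C}.
F and I lie in the same block of the stable partition, so they are equivalent — no string distinguishes them.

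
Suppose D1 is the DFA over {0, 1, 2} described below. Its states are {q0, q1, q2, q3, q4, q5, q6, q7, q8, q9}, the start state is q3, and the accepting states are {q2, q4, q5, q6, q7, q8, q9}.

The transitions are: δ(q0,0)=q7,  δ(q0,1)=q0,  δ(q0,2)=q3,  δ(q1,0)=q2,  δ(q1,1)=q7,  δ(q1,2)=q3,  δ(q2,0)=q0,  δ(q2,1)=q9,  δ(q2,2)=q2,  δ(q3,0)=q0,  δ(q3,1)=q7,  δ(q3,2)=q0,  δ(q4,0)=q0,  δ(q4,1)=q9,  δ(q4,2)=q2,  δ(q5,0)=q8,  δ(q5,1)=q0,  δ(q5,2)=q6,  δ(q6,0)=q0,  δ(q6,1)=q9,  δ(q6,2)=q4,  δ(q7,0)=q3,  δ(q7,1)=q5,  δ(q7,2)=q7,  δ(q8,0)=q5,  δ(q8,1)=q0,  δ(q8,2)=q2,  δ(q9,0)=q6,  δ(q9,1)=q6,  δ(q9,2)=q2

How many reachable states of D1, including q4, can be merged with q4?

3

First remove the unreachable states {q1}; 9 states remain.
Start with accepting vs non-accepting: {q2,q4,q5,q6,q7,q8,q9} | {q0,q3}.
Refine {q2,q4,q5,q6,q7,q8,q9} on symbol 0: members go to different blocks, giving {q2,q4,q6,q7} and {q5,q8,q9}.
Split {q0,q3} by δ(·,0) → {q0} and {q3}.
On input 0, block {q2,q4,q6,q7} splits into {q2,q4,q6} and {q7}.
Split {q5,q8,q9} by δ(·,0) → {q5,q8} and {q9}.
No further refinement is possible. Final partition (6 blocks): {q2,q4,q6} | {q0} | {q5,q8} | {q3} | {q7} | {q9}.
State q4 belongs to the block {q2,q4,q6}, which has 3 states.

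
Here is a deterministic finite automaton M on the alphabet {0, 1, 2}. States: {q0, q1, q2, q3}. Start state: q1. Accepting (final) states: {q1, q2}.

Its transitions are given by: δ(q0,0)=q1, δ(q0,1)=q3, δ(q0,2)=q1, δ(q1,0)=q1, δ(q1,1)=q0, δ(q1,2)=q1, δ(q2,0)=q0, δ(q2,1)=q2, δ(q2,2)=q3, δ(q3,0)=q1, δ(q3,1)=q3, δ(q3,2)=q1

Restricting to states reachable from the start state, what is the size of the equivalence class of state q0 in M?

States {q2} cannot be reached from the start state, so discard them.
P0 = {q1} | {q0,q3}.
Stable partition: {q1} | {q0,q3} — 2 equivalence classes.
The equivalence class containing q0 is {q0,q3}, of size 2.

2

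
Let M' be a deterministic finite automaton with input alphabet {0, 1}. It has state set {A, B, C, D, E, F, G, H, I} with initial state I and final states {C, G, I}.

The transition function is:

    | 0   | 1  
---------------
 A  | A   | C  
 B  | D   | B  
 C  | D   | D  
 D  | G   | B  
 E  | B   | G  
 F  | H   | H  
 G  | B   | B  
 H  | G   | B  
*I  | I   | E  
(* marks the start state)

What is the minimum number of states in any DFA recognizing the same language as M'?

First remove the unreachable states {A,C,F,H}; 5 states remain.
P0 = {G,I} | {B,D,E}.
Split {G,I} by δ(·,0) → {G} and {I}.
Refine {B,D,E} on symbol 0: members go to different blocks, giving {B,E} and {D}.
Refine {B,E} on symbol 0: members go to different blocks, giving {B} and {E}.
Stable partition: {G} | {B} | {I} | {D} | {E} — 5 equivalence classes.

5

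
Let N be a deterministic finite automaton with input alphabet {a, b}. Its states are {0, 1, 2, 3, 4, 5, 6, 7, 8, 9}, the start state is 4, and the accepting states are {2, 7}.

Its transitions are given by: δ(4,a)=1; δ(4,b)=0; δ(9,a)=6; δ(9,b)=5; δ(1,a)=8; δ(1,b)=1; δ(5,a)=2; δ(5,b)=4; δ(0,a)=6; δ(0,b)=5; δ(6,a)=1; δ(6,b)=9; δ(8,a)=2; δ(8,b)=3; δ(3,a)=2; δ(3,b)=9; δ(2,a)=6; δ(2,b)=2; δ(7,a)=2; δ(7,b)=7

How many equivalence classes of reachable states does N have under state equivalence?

7

Reachable states from the start: {0,1,2,3,4,5,6,8,9}. Unreachable: {7} — drop them.
P0 = {2} | {0,1,3,4,5,6,8,9}.
On input a, block {0,1,3,4,5,6,8,9} splits into {0,1,4,6,9} and {3,5,8}.
Split {0,1,4,6,9} by δ(·,a) → {0,4,6,9} and {1}.
Split {0,4,6,9} by δ(·,a) → {0,9} and {4,6}.
Split {3,5,8} by δ(·,b) → {3} and {5} and {8}.
The partition is now stable with 7 blocks: {2} | {0,9} | {3} | {1} | {4,6} | {5} | {8}.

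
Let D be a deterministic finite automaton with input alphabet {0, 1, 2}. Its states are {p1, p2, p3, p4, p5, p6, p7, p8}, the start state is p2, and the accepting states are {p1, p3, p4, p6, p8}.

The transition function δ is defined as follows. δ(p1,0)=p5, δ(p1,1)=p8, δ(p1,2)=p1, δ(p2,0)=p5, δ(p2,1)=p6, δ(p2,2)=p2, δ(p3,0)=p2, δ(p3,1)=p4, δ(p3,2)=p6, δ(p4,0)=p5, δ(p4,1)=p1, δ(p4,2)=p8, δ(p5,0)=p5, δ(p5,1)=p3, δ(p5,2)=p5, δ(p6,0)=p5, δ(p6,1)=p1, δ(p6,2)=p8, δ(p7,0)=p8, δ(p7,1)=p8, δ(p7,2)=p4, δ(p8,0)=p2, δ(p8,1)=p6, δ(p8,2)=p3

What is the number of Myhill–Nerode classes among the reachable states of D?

States {p7} cannot be reached from the start state, so discard them.
Start with accepting vs non-accepting: {p1,p3,p4,p6,p8} | {p2,p5}.
No further refinement is possible. Final partition (2 blocks): {p1,p3,p4,p6,p8} | {p2,p5}.

2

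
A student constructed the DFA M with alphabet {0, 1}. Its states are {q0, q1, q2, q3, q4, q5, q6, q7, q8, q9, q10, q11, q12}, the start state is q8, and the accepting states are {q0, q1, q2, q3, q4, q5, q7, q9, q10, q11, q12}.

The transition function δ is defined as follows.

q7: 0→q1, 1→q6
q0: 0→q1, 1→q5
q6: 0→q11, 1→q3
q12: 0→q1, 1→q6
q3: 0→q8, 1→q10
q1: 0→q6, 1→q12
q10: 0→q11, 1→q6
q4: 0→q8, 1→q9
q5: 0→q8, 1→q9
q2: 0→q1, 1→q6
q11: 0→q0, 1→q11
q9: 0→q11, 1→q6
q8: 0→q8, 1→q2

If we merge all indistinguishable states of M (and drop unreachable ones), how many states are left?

Reachable states from the start: {q0,q1,q2,q3,q5,q6,q8,q9,q10,q11,q12}. Unreachable: {q4,q7} — drop them.
Initial partition by acceptance: {q0,q1,q2,q3,q5,q9,q10,q11,q12} | {q6,q8}.
Refine {q0,q1,q2,q3,q5,q9,q10,q11,q12} on symbol 0: members go to different blocks, giving {q0,q2,q9,q10,q11,q12} and {q1,q3,q5}.
Refine {q0,q2,q9,q10,q11,q12} on symbol 0: members go to different blocks, giving {q0,q2,q12} and {q9,q10,q11}.
On input 1, block {q0,q2,q12} splits into {q2,q12} and {q0}.
Refine {q6,q8} on symbol 0: members go to different blocks, giving {q6} and {q8}.
Split {q1,q3,q5} by δ(·,0) → {q3,q5} and {q1}.
Split {q9,q10,q11} by δ(·,0) → {q9,q10} and {q11}.
Stable partition: {q2,q12} | {q6} | {q3,q5} | {q9,q10} | {q0} | {q8} | {q1} | {q11} — 8 equivalence classes.

8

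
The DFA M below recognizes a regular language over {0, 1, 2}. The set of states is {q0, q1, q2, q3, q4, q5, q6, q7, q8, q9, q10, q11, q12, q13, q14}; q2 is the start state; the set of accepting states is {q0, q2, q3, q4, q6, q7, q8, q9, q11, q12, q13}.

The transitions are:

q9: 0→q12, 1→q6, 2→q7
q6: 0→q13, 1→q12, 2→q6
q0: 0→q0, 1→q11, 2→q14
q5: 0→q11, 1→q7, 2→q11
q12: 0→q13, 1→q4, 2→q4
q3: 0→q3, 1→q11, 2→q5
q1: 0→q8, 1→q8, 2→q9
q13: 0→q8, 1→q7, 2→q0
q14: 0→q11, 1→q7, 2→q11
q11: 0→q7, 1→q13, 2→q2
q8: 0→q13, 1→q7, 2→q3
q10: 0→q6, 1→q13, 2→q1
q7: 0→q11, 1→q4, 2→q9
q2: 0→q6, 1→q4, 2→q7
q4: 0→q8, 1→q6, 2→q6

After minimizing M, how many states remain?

First remove the unreachable states {q1,q10}; 13 states remain.
P0 = {q0,q2,q3,q4,q6,q7,q8,q9,q11,q12,q13} | {q5,q14}.
Split {q0,q2,q3,q4,q6,q7,q8,q9,q11,q12,q13} by δ(·,2) → {q2,q4,q6,q7,q8,q9,q11,q12,q13} and {q0,q3}.
Split {q2,q4,q6,q7,q8,q9,q11,q12,q13} by δ(·,2) → {q2,q4,q6,q7,q9,q11,q12} and {q8,q13}.
Split {q2,q4,q6,q7,q9,q11,q12} by δ(·,0) → {q2,q7,q9,q11} and {q4,q6,q12}.
Refine {q2,q7,q9,q11} on symbol 0: members go to different blocks, giving {q2,q9} and {q7,q11}.
On input 1, block {q7,q11} splits into {q7} and {q11}.
Stable partition: {q2,q9} | {q5,q14} | {q0,q3} | {q8,q13} | {q4,q6,q12} | {q7} | {q11} — 7 equivalence classes.

7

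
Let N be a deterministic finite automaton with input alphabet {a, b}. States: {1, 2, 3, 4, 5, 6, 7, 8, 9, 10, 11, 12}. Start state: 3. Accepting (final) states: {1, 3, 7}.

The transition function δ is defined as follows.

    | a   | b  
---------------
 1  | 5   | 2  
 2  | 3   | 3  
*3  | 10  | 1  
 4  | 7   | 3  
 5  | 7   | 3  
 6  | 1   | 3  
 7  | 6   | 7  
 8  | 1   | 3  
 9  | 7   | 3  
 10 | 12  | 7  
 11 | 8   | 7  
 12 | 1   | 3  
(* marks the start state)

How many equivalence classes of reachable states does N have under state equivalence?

States {4,8,9,11} cannot be reached from the start state, so discard them.
Start with accepting vs non-accepting: {1,3,7} | {2,5,6,10,12}.
Refine {1,3,7} on symbol b: members go to different blocks, giving {3,7} and {1}.
On input b, block {3,7} splits into {3} and {7}.
Refine {2,5,6,10,12} on symbol a: members go to different blocks, giving {6,12} and {2} and {5} and {10}.
No further refinement is possible. Final partition (7 blocks): {3} | {6,12} | {1} | {7} | {2} | {5} | {10}.

7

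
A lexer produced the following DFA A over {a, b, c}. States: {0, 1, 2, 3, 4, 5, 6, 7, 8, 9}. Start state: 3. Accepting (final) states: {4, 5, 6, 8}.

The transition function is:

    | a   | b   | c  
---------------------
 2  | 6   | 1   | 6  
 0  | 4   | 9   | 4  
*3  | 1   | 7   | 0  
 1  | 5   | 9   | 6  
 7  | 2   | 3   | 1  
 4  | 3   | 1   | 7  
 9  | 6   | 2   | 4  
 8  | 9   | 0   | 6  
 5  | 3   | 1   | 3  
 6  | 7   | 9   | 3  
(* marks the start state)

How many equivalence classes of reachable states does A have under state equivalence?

3

First remove the unreachable states {8}; 9 states remain.
P0 = {4,5,6} | {0,1,2,3,7,9}.
On input a, block {0,1,2,3,7,9} splits into {0,1,2,9} and {3,7}.
The partition is now stable with 3 blocks: {4,5,6} | {0,1,2,9} | {3,7}.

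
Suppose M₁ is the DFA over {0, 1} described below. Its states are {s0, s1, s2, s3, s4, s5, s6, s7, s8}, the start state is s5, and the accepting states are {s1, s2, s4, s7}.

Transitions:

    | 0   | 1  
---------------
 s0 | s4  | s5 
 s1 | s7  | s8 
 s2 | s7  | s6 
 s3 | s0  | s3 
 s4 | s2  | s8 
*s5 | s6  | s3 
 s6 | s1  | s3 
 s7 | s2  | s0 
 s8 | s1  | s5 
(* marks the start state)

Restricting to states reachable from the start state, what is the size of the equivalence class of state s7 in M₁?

4

Every state is reachable, so we keep all 9.
Start with accepting vs non-accepting: {s1,s2,s4,s7} | {s0,s3,s5,s6,s8}.
On input 0, block {s0,s3,s5,s6,s8} splits into {s0,s6,s8} and {s3,s5}.
The partition is now stable with 3 blocks: {s1,s2,s4,s7} | {s0,s6,s8} | {s3,s5}.
The equivalence class containing s7 is {s1,s2,s4,s7}, of size 4.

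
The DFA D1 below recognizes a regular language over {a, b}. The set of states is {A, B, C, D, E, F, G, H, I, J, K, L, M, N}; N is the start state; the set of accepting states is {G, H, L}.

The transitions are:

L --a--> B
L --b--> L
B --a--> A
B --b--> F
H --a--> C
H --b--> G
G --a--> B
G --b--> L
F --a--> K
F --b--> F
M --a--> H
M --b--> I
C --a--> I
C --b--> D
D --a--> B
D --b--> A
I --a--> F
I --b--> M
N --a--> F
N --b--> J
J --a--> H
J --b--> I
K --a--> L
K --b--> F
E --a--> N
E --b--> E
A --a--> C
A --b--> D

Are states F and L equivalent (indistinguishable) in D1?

First remove the unreachable states {E}; 13 states remain.
Initial partition by acceptance: {G,H,L} | {A,B,C,D,F,I,J,K,M,N}.
Split {A,B,C,D,F,I,J,K,M,N} by δ(·,a) → {A,B,C,D,F,I,N} and {J,K,M}.
Split {A,B,C,D,F,I,N} by δ(·,a) → {A,B,C,D,I,N} and {F}.
Split {A,B,C,D,I,N} by δ(·,a) → {A,B,C,D} and {I,N}.
Refine {A,B,C,D} on symbol a: members go to different blocks, giving {A,B,D} and {C}.
Split {G,H,L} by δ(·,a) → {G,L} and {H}.
Refine {A,B,D} on symbol a: members go to different blocks, giving {B,D} and {A}.
Split {B,D} by δ(·,a) → {B} and {D}.
On input a, block {J,K,M} splits into {J,M} and {K}.
No further refinement is possible. Final partition (10 blocks): {G,L} | {B} | {J,M} | {F} | {I,N} | {C} | {H} | {A} | {D} | {K}.
F and L end up in different blocks, so they are distinguishable. For instance, the string 'ε' is accepted from only L.

No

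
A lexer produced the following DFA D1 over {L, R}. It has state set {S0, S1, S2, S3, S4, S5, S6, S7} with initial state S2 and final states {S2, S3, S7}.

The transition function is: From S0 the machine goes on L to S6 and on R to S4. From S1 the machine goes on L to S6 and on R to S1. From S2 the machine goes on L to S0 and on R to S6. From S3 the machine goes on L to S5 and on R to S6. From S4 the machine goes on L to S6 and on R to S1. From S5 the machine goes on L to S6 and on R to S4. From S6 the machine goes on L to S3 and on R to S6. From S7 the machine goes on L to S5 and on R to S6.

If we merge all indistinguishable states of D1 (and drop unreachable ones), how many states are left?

Reachable states from the start: {S0,S1,S2,S3,S4,S5,S6}. Unreachable: {S7} — drop them.
Start with accepting vs non-accepting: {S2,S3} | {S0,S1,S4,S5,S6}.
Refine {S0,S1,S4,S5,S6} on symbol L: members go to different blocks, giving {S0,S1,S4,S5} and {S6}.
Stable partition: {S2,S3} | {S0,S1,S4,S5} | {S6} — 3 equivalence classes.

3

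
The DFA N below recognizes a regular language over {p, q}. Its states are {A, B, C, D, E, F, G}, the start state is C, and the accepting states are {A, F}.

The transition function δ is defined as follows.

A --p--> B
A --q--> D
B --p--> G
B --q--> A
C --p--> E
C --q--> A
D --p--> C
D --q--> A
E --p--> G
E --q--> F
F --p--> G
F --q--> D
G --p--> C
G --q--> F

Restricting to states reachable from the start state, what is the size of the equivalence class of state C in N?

5

All states are reachable from the start state.
Initial partition by acceptance: {A,F} | {B,C,D,E,G}.
The partition is now stable with 2 blocks: {A,F} | {B,C,D,E,G}.
State C belongs to the block {B,C,D,E,G}, which has 5 states.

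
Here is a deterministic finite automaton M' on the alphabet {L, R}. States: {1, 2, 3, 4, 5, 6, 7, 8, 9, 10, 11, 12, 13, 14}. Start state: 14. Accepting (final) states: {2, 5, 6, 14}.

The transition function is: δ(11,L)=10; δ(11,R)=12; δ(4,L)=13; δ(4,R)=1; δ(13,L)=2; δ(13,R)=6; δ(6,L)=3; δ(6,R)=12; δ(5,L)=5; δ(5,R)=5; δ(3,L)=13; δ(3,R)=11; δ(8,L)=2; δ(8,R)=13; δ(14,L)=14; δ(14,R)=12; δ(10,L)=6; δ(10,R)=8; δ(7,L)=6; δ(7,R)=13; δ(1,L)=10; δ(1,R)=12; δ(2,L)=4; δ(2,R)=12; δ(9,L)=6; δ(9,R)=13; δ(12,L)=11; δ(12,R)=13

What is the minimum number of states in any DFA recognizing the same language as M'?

8

States {5,7,9} cannot be reached from the start state, so discard them.
Start with accepting vs non-accepting: {2,6,14} | {1,3,4,8,10,11,12,13}.
On input L, block {2,6,14} splits into {2,6} and {14}.
Split {1,3,4,8,10,11,12,13} by δ(·,L) → {1,3,4,11,12} and {8,10,13}.
Split {1,3,4,11,12} by δ(·,L) → {1,3,4,11} and {12}.
On input R, block {1,3,4,11} splits into {1,11} and {3,4}.
Refine {8,10,13} on symbol R: members go to different blocks, giving {8,10} and {13}.
Split {8,10} by δ(·,R) → {8} and {10}.
The partition is now stable with 8 blocks: {2,6} | {1,11} | {14} | {8} | {12} | {3,4} | {13} | {10}.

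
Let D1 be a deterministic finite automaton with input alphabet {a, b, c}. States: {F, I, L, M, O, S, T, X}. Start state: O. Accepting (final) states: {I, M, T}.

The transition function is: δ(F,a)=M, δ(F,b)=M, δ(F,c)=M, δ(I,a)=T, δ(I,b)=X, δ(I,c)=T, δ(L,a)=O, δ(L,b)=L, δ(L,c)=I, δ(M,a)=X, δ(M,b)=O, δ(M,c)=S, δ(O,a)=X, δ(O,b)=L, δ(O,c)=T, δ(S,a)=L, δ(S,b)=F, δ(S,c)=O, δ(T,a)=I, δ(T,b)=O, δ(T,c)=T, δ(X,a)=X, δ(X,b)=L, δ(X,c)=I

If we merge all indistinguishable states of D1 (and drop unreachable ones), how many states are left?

2

First remove the unreachable states {F,M,S}; 5 states remain.
P0 = {I,T} | {L,O,X}.
The partition is now stable with 2 blocks: {I,T} | {L,O,X}.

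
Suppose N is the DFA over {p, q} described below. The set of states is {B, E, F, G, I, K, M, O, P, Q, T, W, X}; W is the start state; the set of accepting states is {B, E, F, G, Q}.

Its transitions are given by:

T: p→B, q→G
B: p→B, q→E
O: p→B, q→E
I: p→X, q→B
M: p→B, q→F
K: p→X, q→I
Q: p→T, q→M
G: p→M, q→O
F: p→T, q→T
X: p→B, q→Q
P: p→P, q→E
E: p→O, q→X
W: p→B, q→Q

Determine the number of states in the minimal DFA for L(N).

First remove the unreachable states {I,K,P}; 10 states remain.
Initial partition by acceptance: {B,E,F,G,Q} | {M,O,T,W,X}.
Split {B,E,F,G,Q} by δ(·,p) → {E,F,G,Q} and {B}.
The partition is now stable with 3 blocks: {E,F,G,Q} | {M,O,T,W,X} | {B}.

3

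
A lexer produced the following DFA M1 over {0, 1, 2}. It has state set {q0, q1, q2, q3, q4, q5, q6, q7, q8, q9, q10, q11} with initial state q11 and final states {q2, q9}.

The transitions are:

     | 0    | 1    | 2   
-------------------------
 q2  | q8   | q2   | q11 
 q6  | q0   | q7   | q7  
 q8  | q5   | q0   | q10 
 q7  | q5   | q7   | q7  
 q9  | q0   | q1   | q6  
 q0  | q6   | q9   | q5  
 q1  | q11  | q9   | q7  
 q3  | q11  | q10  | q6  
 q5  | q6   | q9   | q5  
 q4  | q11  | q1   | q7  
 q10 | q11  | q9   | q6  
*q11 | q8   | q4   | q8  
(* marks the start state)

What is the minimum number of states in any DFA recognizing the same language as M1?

States {q2,q3} cannot be reached from the start state, so discard them.
Initial partition by acceptance: {q9} | {q0,q1,q4,q5,q6,q7,q8,q10,q11}.
On input 1, block {q0,q1,q4,q5,q6,q7,q8,q10,q11} splits into {q4,q6,q7,q8,q11} and {q0,q1,q5,q10}.
Refine {q4,q6,q7,q8,q11} on symbol 0: members go to different blocks, giving {q6,q7,q8} and {q4,q11}.
Split {q6,q7,q8} by δ(·,1) → {q6,q7} and {q8}.
On input 0, block {q0,q1,q5,q10} splits into {q0,q5} and {q1,q10}.
On input 0, block {q4,q11} splits into {q4} and {q11}.
The partition is now stable with 7 blocks: {q9} | {q6,q7} | {q0,q5} | {q4} | {q8} | {q1,q10} | {q11}.

7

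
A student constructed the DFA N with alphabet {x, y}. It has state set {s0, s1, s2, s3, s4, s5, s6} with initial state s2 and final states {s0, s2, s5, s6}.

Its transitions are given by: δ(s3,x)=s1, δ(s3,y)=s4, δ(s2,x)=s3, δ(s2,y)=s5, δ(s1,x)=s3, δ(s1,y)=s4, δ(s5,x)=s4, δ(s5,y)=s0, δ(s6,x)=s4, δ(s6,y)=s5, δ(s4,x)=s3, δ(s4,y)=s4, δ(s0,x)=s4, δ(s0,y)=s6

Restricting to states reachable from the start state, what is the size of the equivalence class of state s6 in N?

4

All states are reachable from the start state.
P0 = {s0,s2,s5,s6} | {s1,s3,s4}.
The partition is now stable with 2 blocks: {s0,s2,s5,s6} | {s1,s3,s4}.
State s6 belongs to the block {s0,s2,s5,s6}, which has 4 states.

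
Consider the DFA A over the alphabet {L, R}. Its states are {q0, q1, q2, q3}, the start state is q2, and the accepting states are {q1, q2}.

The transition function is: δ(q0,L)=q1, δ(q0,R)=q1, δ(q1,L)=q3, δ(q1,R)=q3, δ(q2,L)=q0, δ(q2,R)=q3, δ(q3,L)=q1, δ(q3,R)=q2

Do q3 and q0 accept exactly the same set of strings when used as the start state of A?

All states are reachable from the start state.
P0 = {q1,q2} | {q0,q3}.
The partition is now stable with 2 blocks: {q1,q2} | {q0,q3}.
q3 and q0 lie in the same block of the stable partition, so they are equivalent — no string distinguishes them.

Yes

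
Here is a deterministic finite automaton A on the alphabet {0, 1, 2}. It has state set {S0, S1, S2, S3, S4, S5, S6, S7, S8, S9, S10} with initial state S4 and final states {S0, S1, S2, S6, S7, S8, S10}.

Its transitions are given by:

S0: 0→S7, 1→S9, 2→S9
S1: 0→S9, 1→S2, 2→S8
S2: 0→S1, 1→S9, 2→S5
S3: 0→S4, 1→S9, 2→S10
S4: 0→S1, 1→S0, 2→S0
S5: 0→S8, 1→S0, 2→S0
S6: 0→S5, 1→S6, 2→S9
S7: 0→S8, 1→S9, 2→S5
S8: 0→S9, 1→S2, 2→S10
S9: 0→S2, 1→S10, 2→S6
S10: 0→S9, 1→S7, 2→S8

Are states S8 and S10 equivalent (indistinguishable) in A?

Reachable states from the start: {S0,S1,S2,S4,S5,S6,S7,S8,S9,S10}. Unreachable: {S3} — drop them.
Initial partition by acceptance: {S0,S1,S2,S6,S7,S8,S10} | {S4,S5,S9}.
Split {S0,S1,S2,S6,S7,S8,S10} by δ(·,0) → {S1,S6,S8,S10} and {S0,S2,S7}.
Refine {S1,S6,S8,S10} on symbol 1: members go to different blocks, giving {S1,S8,S10} and {S6}.
Refine {S4,S5,S9} on symbol 0: members go to different blocks, giving {S4,S5} and {S9}.
On input 0, block {S0,S2,S7} splits into {S2,S7} and {S0}.
No further refinement is possible. Final partition (6 blocks): {S1,S8,S10} | {S4,S5} | {S2,S7} | {S6} | {S9} | {S0}.
S8 and S10 lie in the same block of the stable partition, so they are equivalent — no string distinguishes them.

Yes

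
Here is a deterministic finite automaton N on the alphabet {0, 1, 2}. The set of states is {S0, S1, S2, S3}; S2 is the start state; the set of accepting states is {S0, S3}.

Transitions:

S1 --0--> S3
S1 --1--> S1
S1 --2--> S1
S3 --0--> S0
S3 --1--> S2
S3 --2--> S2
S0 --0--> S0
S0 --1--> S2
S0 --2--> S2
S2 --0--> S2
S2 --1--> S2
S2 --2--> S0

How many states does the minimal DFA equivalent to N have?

First remove the unreachable states {S1,S3}; 2 states remain.
Start with accepting vs non-accepting: {S0} | {S2}.
No further refinement is possible. Final partition (2 blocks): {S0} | {S2}.

2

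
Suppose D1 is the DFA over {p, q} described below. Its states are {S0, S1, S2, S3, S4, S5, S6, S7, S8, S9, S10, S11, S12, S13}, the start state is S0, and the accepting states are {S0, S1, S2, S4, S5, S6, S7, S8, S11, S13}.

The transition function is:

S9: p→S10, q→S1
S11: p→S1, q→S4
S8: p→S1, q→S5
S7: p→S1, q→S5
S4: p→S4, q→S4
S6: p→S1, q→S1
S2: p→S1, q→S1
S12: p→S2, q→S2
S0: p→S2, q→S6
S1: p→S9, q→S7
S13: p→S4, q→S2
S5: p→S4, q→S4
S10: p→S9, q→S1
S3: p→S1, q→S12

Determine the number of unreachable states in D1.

BFS from S0 reaches {S0, S1, S2, S4, S5, S6, S7, S9, S10}; the 5 state(s) S3, S8, S11, S12, S13 are never visited.

5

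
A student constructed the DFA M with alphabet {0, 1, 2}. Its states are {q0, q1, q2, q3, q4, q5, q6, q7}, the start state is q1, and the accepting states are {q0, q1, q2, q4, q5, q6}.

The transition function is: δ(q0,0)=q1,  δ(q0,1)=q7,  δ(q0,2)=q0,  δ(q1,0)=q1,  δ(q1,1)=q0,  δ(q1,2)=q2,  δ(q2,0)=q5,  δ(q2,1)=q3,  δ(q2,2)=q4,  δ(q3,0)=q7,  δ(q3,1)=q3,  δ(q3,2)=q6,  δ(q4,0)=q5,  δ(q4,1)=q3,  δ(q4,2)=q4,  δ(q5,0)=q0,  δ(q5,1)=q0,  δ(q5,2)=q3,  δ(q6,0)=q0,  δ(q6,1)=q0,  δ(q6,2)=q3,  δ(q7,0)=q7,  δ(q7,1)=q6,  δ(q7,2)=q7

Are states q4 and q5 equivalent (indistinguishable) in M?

No

Initial partition by acceptance: {q0,q1,q2,q4,q5,q6} | {q3,q7}.
Refine {q0,q1,q2,q4,q5,q6} on symbol 1: members go to different blocks, giving {q0,q2,q4} and {q1,q5,q6}.
On input 1, block {q3,q7} splits into {q3} and {q7}.
On input 1, block {q0,q2,q4} splits into {q2,q4} and {q0}.
On input 0, block {q1,q5,q6} splits into {q5,q6} and {q1}.
The partition is now stable with 6 blocks: {q2,q4} | {q3} | {q5,q6} | {q7} | {q0} | {q1}.
q4 and q5 end up in different blocks, so they are distinguishable. For instance, the string '1' is accepted from only q5.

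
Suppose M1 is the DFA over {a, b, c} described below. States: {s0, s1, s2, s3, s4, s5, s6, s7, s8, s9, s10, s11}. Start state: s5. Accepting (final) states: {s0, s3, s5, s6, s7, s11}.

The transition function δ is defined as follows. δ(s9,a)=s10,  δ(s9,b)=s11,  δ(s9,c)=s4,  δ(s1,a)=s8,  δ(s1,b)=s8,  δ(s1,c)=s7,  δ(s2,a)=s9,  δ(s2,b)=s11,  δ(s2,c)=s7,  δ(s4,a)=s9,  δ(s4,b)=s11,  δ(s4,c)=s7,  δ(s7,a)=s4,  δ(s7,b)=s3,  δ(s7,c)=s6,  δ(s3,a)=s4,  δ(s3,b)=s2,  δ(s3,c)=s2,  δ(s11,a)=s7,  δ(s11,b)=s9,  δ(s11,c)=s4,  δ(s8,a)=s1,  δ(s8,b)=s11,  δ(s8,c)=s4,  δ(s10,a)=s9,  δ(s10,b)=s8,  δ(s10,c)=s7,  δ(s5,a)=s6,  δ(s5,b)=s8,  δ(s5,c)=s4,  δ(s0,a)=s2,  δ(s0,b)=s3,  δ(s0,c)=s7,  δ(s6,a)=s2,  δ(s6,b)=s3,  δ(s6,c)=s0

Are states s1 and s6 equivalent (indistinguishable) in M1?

Start with accepting vs non-accepting: {s0,s3,s5,s6,s7,s11} | {s1,s2,s4,s8,s9,s10}.
Refine {s0,s3,s5,s6,s7,s11} on symbol a: members go to different blocks, giving {s0,s3,s6,s7} and {s5,s11}.
Refine {s0,s3,s6,s7} on symbol b: members go to different blocks, giving {s0,s6,s7} and {s3}.
Refine {s1,s2,s4,s8,s9,s10} on symbol b: members go to different blocks, giving {s2,s4,s8,s9} and {s1,s10}.
On input a, block {s2,s4,s8,s9} splits into {s2,s4} and {s8,s9}.
The partition is now stable with 6 blocks: {s0,s6,s7} | {s2,s4} | {s5,s11} | {s3} | {s1,s10} | {s8,s9}.
s1 and s6 end up in different blocks, so they are distinguishable. For instance, the string 'ε' is accepted from only s6.

No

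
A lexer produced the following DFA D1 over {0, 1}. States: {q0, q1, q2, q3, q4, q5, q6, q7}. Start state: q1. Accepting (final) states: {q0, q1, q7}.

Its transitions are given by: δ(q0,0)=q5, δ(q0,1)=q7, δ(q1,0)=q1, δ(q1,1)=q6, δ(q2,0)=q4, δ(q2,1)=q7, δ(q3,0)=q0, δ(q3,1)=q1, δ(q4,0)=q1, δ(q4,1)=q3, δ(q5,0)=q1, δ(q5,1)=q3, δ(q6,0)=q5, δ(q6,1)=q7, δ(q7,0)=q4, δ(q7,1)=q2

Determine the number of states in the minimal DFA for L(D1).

6

Every state is reachable, so we keep all 8.
P0 = {q0,q1,q7} | {q2,q3,q4,q5,q6}.
On input 0, block {q0,q1,q7} splits into {q0,q7} and {q1}.
Split {q0,q7} by δ(·,1) → {q0} and {q7}.
Refine {q2,q3,q4,q5,q6} on symbol 0: members go to different blocks, giving {q2,q6} and {q4,q5} and {q3}.
The partition is now stable with 6 blocks: {q0} | {q2,q6} | {q1} | {q7} | {q4,q5} | {q3}.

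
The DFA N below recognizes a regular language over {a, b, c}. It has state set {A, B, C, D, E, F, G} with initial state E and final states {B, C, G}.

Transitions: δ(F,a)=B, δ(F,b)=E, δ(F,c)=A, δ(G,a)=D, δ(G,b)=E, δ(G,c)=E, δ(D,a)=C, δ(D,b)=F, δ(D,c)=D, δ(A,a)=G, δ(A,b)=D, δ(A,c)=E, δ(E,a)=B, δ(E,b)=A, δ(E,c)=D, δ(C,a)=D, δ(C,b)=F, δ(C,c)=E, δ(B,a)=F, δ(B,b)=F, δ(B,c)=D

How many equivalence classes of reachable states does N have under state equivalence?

Initial partition by acceptance: {B,C,G} | {A,D,E,F}.
Stable partition: {B,C,G} | {A,D,E,F} — 2 equivalence classes.

2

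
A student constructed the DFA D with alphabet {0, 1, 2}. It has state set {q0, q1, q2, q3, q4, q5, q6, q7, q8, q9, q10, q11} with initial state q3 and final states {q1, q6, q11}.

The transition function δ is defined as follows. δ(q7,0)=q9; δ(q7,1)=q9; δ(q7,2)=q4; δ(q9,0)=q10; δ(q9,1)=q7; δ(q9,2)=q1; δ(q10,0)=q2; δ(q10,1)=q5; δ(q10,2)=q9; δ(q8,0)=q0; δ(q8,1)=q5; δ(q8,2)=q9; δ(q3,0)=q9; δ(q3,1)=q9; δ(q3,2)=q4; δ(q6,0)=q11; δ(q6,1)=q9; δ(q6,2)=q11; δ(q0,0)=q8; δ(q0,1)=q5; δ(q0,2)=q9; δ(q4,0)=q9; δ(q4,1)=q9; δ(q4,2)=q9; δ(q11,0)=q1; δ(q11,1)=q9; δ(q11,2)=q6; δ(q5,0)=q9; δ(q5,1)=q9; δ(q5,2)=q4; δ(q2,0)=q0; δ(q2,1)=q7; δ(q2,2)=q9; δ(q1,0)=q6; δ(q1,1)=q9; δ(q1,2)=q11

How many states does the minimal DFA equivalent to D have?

Initial partition by acceptance: {q1,q6,q11} | {q0,q2,q3,q4,q5,q7,q8,q9,q10}.
Split {q0,q2,q3,q4,q5,q7,q8,q9,q10} by δ(·,2) → {q0,q2,q3,q4,q5,q7,q8,q10} and {q9}.
On input 0, block {q0,q2,q3,q4,q5,q7,q8,q10} splits into {q0,q2,q8,q10} and {q3,q4,q5,q7}.
Split {q3,q4,q5,q7} by δ(·,2) → {q3,q5,q7} and {q4}.
The partition is now stable with 5 blocks: {q1,q6,q11} | {q0,q2,q8,q10} | {q9} | {q3,q5,q7} | {q4}.

5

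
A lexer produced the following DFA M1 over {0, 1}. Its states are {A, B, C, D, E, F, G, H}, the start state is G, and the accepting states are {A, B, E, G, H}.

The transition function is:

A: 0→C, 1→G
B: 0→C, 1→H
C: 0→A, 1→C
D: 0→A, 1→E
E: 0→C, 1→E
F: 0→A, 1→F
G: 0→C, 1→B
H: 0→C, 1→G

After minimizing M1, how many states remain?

First remove the unreachable states {D,E,F}; 5 states remain.
Start with accepting vs non-accepting: {A,B,G,H} | {C}.
No further refinement is possible. Final partition (2 blocks): {A,B,G,H} | {C}.

2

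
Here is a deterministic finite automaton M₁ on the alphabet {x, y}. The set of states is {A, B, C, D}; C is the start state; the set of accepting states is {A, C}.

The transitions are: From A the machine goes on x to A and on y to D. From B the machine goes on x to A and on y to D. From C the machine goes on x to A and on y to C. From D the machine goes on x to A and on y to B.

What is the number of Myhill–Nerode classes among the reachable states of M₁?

3

P0 = {A,C} | {B,D}.
On input y, block {A,C} splits into {A} and {C}.
No further refinement is possible. Final partition (3 blocks): {A} | {B,D} | {C}.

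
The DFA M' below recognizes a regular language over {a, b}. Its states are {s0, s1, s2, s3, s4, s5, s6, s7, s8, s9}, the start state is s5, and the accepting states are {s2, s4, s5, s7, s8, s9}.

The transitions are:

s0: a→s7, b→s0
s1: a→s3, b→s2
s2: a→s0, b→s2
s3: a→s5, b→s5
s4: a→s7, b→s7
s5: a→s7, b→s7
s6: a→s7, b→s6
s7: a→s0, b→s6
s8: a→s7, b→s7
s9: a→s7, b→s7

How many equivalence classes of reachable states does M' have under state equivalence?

3

States {s1,s2,s3,s4,s8,s9} cannot be reached from the start state, so discard them.
P0 = {s5,s7} | {s0,s6}.
On input a, block {s5,s7} splits into {s5} and {s7}.
The partition is now stable with 3 blocks: {s5} | {s0,s6} | {s7}.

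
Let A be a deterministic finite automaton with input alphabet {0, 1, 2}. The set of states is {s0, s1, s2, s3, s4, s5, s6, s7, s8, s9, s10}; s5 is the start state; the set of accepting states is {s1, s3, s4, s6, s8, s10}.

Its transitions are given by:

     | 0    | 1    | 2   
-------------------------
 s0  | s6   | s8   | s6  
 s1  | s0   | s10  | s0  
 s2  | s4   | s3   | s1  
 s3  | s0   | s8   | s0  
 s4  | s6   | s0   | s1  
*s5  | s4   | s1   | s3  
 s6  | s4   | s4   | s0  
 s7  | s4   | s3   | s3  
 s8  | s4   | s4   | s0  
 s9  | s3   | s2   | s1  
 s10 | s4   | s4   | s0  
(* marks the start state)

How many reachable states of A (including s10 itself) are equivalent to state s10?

3

Reachable states from the start: {s0,s1,s3,s4,s5,s6,s8,s10}. Unreachable: {s2,s7,s9} — drop them.
P0 = {s1,s3,s4,s6,s8,s10} | {s0,s5}.
Split {s1,s3,s4,s6,s8,s10} by δ(·,0) → {s4,s6,s8,s10} and {s1,s3}.
On input 1, block {s4,s6,s8,s10} splits into {s6,s8,s10} and {s4}.
Split {s0,s5} by δ(·,0) → {s0} and {s5}.
No further refinement is possible. Final partition (5 blocks): {s6,s8,s10} | {s0} | {s1,s3} | {s4} | {s5}.
The equivalence class containing s10 is {s6,s8,s10}, of size 3.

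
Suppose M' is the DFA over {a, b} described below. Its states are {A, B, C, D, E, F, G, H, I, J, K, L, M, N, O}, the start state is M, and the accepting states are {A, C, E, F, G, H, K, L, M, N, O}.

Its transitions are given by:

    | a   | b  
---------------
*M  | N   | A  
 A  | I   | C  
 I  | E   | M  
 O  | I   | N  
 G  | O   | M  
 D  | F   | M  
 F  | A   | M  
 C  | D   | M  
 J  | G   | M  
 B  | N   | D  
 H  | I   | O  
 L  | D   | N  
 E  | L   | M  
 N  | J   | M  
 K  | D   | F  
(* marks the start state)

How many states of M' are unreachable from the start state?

3

Starting at M and following transitions, the reachable set is {A, C, D, E, F, G, I, J, L, M, N, O}. That leaves B, H, K unreachable — 3 in total.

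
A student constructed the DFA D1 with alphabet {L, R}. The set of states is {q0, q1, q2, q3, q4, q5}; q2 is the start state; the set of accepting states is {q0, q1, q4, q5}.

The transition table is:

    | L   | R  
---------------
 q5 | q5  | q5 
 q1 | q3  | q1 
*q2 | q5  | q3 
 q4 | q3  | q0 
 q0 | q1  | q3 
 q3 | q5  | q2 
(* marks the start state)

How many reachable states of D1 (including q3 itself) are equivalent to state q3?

States {q0,q1,q4} cannot be reached from the start state, so discard them.
Start with accepting vs non-accepting: {q5} | {q2,q3}.
Stable partition: {q5} | {q2,q3} — 2 equivalence classes.
State q3 belongs to the block {q2,q3}, which has 2 states.

2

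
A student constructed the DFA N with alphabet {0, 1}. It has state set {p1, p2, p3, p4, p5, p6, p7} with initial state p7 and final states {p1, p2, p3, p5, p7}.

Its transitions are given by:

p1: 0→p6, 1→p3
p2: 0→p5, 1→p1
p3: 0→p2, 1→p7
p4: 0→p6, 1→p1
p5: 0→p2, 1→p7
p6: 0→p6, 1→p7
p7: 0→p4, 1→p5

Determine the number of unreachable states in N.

0

Every one of the 7 states is reachable from p7.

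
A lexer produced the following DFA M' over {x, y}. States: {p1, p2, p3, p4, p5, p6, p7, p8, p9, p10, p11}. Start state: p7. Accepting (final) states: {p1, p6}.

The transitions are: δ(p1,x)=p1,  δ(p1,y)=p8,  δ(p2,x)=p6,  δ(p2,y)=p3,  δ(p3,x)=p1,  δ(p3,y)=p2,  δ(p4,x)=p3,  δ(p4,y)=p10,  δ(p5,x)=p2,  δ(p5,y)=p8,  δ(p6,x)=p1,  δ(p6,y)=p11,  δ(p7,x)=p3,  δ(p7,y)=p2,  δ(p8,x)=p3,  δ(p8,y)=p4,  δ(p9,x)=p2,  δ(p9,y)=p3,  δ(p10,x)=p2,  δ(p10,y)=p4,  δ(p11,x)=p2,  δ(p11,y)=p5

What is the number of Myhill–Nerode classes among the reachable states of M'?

Reachable states from the start: {p1,p2,p3,p4,p5,p6,p7,p8,p10,p11}. Unreachable: {p9} — drop them.
Initial partition by acceptance: {p1,p6} | {p2,p3,p4,p5,p7,p8,p10,p11}.
Split {p2,p3,p4,p5,p7,p8,p10,p11} by δ(·,x) → {p4,p5,p7,p8,p10,p11} and {p2,p3}.
Split {p4,p5,p7,p8,p10,p11} by δ(·,y) → {p4,p5,p8,p10,p11} and {p7}.
The partition is now stable with 4 blocks: {p1,p6} | {p4,p5,p8,p10,p11} | {p2,p3} | {p7}.

4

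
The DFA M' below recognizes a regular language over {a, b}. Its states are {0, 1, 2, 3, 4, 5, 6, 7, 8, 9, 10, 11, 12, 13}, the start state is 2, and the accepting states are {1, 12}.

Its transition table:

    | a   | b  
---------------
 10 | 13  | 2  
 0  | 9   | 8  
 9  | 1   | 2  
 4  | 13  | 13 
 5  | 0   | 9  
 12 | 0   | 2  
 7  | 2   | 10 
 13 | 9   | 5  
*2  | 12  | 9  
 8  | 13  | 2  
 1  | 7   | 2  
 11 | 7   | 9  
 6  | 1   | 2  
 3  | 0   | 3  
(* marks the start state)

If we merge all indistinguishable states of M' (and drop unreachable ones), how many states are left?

States {3,4,6,11} cannot be reached from the start state, so discard them.
Start with accepting vs non-accepting: {1,12} | {0,2,5,7,8,9,10,13}.
Split {0,2,5,7,8,9,10,13} by δ(·,a) → {0,5,7,8,10,13} and {2,9}.
On input a, block {0,5,7,8,10,13} splits into {0,7,13} and {5,8,10}.
Stable partition: {1,12} | {0,7,13} | {2,9} | {5,8,10} — 4 equivalence classes.

4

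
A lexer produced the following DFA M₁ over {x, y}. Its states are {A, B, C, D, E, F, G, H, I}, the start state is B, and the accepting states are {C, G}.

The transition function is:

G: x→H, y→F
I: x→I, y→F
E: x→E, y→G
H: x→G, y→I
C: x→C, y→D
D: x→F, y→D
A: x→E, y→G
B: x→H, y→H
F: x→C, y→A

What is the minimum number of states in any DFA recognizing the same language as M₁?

8

Every state is reachable, so we keep all 9.
Initial partition by acceptance: {C,G} | {A,B,D,E,F,H,I}.
Refine {C,G} on symbol x: members go to different blocks, giving {C} and {G}.
Refine {A,B,D,E,F,H,I} on symbol x: members go to different blocks, giving {A,B,D,E,I} and {F} and {H}.
Refine {A,B,D,E,I} on symbol x: members go to different blocks, giving {A,E,I} and {B} and {D}.
Refine {A,E,I} on symbol y: members go to different blocks, giving {A,E} and {I}.
Stable partition: {C} | {A,E} | {G} | {F} | {H} | {B} | {D} | {I} — 8 equivalence classes.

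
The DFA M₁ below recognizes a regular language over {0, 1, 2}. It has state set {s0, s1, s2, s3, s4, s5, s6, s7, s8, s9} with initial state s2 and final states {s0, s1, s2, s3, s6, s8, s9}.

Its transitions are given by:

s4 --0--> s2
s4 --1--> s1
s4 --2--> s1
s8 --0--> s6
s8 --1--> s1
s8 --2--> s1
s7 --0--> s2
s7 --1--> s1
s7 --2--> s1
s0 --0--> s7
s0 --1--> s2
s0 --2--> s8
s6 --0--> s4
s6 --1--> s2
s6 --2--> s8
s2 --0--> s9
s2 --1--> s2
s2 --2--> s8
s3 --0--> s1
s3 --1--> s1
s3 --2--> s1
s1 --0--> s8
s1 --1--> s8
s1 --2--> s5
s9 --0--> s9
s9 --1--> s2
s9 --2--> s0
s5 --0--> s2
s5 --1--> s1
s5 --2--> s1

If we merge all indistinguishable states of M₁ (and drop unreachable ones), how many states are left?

6

States {s3} cannot be reached from the start state, so discard them.
P0 = {s0,s1,s2,s6,s8,s9} | {s4,s5,s7}.
On input 0, block {s0,s1,s2,s6,s8,s9} splits into {s1,s2,s8,s9} and {s0,s6}.
On input 0, block {s1,s2,s8,s9} splits into {s1,s2,s9} and {s8}.
Split {s1,s2,s9} by δ(·,0) → {s2,s9} and {s1}.
Split {s2,s9} by δ(·,2) → {s2} and {s9}.
The partition is now stable with 6 blocks: {s2} | {s4,s5,s7} | {s0,s6} | {s8} | {s1} | {s9}.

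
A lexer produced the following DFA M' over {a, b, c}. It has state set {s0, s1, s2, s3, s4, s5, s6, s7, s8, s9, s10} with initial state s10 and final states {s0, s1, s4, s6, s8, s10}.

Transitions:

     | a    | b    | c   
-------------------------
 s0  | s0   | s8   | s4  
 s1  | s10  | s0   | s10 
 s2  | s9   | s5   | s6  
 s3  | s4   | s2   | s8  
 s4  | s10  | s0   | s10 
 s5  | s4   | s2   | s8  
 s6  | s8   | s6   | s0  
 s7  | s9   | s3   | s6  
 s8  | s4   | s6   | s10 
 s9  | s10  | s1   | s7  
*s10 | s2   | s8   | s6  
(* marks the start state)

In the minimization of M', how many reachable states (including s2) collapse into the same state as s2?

P0 = {s0,s1,s4,s6,s8,s10} | {s2,s3,s5,s7,s9}.
Split {s0,s1,s4,s6,s8,s10} by δ(·,a) → {s0,s1,s4,s6,s8} and {s10}.
Split {s0,s1,s4,s6,s8} by δ(·,a) → {s0,s6,s8} and {s1,s4}.
Split {s0,s6,s8} by δ(·,a) → {s0,s6} and {s8}.
On input a, block {s0,s6} splits into {s0} and {s6}.
On input a, block {s2,s3,s5,s7,s9} splits into {s2,s7} and {s3,s5} and {s9}.
No further refinement is possible. Final partition (8 blocks): {s0} | {s2,s7} | {s10} | {s1,s4} | {s8} | {s6} | {s3,s5} | {s9}.
State s2 belongs to the block {s2,s7}, which has 2 states.

2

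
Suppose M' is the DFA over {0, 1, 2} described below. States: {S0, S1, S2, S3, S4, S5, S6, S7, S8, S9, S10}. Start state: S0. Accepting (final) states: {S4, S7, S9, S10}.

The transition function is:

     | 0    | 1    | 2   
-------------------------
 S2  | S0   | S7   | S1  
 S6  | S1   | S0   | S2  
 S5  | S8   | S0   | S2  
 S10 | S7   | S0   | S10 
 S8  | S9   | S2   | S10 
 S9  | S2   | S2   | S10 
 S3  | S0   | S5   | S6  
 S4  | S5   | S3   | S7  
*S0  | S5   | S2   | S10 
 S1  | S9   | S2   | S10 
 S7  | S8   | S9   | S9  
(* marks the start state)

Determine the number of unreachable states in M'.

3

BFS from S0 reaches {S0, S1, S2, S5, S7, S8, S9, S10}; the 3 state(s) S3, S4, S6 are never visited.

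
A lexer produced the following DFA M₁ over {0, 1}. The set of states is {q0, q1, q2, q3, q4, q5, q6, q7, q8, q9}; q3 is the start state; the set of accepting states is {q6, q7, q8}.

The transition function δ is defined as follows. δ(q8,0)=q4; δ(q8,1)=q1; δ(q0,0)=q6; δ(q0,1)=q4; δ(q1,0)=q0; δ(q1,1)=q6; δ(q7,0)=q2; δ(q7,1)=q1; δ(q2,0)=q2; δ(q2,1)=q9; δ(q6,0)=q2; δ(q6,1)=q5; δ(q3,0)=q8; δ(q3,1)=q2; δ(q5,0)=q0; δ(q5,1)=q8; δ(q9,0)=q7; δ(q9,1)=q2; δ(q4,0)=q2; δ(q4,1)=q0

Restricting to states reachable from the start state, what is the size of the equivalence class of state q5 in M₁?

2

P0 = {q6,q7,q8} | {q0,q1,q2,q3,q4,q5,q9}.
Split {q0,q1,q2,q3,q4,q5,q9} by δ(·,0) → {q1,q2,q4,q5} and {q0,q3,q9}.
On input 0, block {q1,q2,q4,q5} splits into {q1,q5} and {q2,q4}.
The partition is now stable with 4 blocks: {q6,q7,q8} | {q1,q5} | {q0,q3,q9} | {q2,q4}.
State q5 belongs to the block {q1,q5}, which has 2 states.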